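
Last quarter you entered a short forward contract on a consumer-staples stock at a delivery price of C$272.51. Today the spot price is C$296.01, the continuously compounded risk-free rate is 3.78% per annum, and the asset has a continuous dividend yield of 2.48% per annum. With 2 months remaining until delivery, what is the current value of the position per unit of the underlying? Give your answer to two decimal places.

-C$23.99

Current fair forward for the remaining 2 months: F = S·e^((r − q)·T), (r − q) = 0.0378 − 0.0248 = 0.0130
F = 296.01 · e^(0.0130 × 2/12) = 296.01 × 1.002169 = 296.6520
Value of long forward = (F − K)·e^(−rT) = (296.6520 − 272.51) · e^(−0.0378·2/12)
= 24.1420 × 0.993720 = 23.99
Short position value = −(long value) = -C$23.99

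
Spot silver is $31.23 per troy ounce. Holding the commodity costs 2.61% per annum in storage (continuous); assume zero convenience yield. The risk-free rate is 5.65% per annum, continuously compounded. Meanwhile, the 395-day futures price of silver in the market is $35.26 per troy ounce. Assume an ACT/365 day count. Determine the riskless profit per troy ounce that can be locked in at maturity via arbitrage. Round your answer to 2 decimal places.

Fair futures: F* = S·e^(carry·T), with carry = (r + u) = 0.0565 + 0.0261 = 0.0826
F* = 31.23 · e^(0.0826 × 395/365) = 31.23 · e^0.089389 = 31.23 × 1.093506 = $34.1502
Market $35.26 > fair $34.1502: forward overpriced → cash-and-carry (buy spot, short the forward).
At maturity, profit = |F_mkt − F*| = |35.26 − 34.1502| = $1.11 per troy ounce

$1.11 per troy ounce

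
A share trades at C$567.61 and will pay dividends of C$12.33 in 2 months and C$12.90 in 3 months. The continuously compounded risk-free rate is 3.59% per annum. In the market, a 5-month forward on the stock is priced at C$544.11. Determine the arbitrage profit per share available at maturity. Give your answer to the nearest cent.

PV(dividends) I = 12.33·e^(−0.0359·2/12) + 12.90·e^(−0.0359·3/12) = 25.0412
Fair forward F* = (S − I)·e^(rT) = (567.61 − 25.0412)·e^0.014958 = 542.5688 × 1.015070 = 550.7453
Market C$544.11 < fair 550.7453: forward underpriced → reverse cash-and-carry (short the stock, invest proceeds at r, pay the dividends, go long the forward).
Profit at T = |F_mkt − F*| = |544.11 − 550.7453| = C$6.64 per share

C$6.64 per share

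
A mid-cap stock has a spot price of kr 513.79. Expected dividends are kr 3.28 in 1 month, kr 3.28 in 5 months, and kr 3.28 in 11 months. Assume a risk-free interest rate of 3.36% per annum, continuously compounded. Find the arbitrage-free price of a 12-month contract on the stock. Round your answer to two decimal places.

PV(dividends) I = 3.28·e^(−0.0336·1/12) + 3.28·e^(−0.0336·5/12) + 3.28·e^(−0.0336·11/12)
I = 3.2708 + 3.2344 + 3.1805 = 9.6857
F = (S − I)·e^(rT) = (513.79 − 9.6857) · e^(0.0336·12/12)
= 504.1043 · e^0.033600 = 504.1043 × 1.034171 = kr 521.33

kr 521.33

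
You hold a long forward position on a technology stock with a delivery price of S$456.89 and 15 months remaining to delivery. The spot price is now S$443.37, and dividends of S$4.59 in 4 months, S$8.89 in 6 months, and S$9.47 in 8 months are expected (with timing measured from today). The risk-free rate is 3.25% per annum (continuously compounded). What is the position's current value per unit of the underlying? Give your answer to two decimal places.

PV(remaining dividends) I = 4.59·e^(−0.0325·4/12) + 8.89·e^(−0.0325·6/12) + 9.47·e^(−0.0325·8/12) = 22.5543
Current forward F = (S − I)·e^(rT) = (443.37 − 22.5543)·e^(0.0325·15/12) = 420.8157 × 1.041461 = 438.2631
Value (long) = (F − K)·e^(−rT) = (438.2631 − 456.89) × 0.960189 = -17.8853
Value = -S$17.89

-S$17.89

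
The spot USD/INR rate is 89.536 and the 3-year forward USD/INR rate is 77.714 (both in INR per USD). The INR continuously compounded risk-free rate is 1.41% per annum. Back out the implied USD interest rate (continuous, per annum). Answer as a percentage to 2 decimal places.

F = S·e^((r_INR − r_USD)T) ⇒ r_USD = r_INR − ln(F/S)/T
ln(77.714/89.536) = -0.141605; /(3) = -0.047202
r_USD = 0.0141 + 0.047202 = 0.061302
r_USD = 6.13%

6.13%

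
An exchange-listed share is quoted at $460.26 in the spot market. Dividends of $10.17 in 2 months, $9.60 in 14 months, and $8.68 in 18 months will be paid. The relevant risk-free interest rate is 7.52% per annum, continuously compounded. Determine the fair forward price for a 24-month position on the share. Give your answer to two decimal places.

PV(dividends) I = 10.17·e^(−0.0752·2/12) + 9.60·e^(−0.0752·14/12) + 8.68·e^(−0.0752·18/12)
I = 10.0433 + 8.7936 + 7.7541 = 26.5910
F = (S − I)·e^(rT) = (460.26 − 26.5910) · e^(0.0752·24/12)
= 433.6690 · e^0.150400 = 433.6690 × 1.162299 = $504.05

$504.05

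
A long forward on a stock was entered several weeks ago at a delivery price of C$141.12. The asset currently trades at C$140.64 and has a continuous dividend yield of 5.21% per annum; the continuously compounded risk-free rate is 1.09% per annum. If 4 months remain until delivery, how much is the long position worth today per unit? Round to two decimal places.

Current fair forward for the remaining 4 months: F = S·e^((r − q)·T), (r − q) = 0.0109 − 0.0521 = -0.0412
F = 140.64 · e^(-0.0412 × 4/12) = 140.64 × 0.986361 = 138.7218
Value of long forward = (F − K)·e^(−rT) = (138.7218 − 141.12) · e^(−0.0109·4/12)
= -2.3982 × 0.996373 = -2.39

-C$2.39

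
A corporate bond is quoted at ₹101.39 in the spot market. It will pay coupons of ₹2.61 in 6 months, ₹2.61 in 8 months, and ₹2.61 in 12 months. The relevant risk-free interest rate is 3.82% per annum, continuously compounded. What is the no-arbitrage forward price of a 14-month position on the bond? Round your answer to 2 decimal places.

₹98.05

PV(coupons) I = 2.61·e^(−0.0382·6/12) + 2.61·e^(−0.0382·8/12) + 2.61·e^(−0.0382·12/12)
I = 2.5606 + 2.5444 + 2.5122 = 7.6172
F = (S − I)·e^(rT) = (101.39 − 7.6172) · e^(0.0382·14/12)
= 93.7728 · e^0.044567 = 93.7728 × 1.045575 = ₹98.05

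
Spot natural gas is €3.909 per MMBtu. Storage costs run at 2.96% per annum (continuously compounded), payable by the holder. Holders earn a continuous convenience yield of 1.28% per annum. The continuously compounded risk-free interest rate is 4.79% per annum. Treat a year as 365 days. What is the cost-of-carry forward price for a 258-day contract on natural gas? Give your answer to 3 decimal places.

€4.092 per MMBtu

Net carry = r + u − y = 0.0479 + 0.0296 − 0.0128 = 0.0647
F = S·e^((r+u−y)T) = 3.909 · e^(0.0647 × 258/365) = 3.909 · e^0.045733
= 3.909 × 1.046795 = €4.092 per MMBtu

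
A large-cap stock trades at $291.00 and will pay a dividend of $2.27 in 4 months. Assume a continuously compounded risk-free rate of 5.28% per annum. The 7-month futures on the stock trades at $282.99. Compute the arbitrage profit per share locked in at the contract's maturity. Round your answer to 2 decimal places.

PV(dividends) I = 2.27·e^(−0.0528·4/12) = 2.2304
Fair futures F* = (S − I)·e^(rT) = (291.00 − 2.2304)·e^0.030800 = 288.7696 × 1.031279 = 297.8020
Market $282.99 < fair 297.8020: forward underpriced → reverse cash-and-carry (short the stock, invest proceeds at r, pay the dividends, go long the forward).
Profit at T = |F_mkt − F*| = |282.99 − 297.8020| = $14.81 per share

$14.81 per share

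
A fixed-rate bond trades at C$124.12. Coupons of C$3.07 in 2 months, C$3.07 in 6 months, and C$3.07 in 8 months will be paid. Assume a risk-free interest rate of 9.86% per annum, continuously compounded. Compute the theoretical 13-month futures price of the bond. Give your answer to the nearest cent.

PV(coupons) I = 3.07·e^(−0.0986·2/12) + 3.07·e^(−0.0986·6/12) + 3.07·e^(−0.0986·8/12)
I = 3.0200 + 2.9223 + 2.8747 = 8.8170
F = (S − I)·e^(rT) = (124.12 − 8.8170) · e^(0.0986·13/12)
= 115.3030 · e^0.106817 = 115.3030 × 1.112731 = C$128.30

C$128.30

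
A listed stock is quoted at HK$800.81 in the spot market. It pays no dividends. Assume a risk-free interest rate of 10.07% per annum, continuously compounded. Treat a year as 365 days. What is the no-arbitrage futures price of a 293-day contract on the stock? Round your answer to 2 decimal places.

HK$868.23

F = S·e^(rT) = 800.81 · e^(0.1007 × 293/365)
= 800.81 · e^0.080836 = 800.81 × 1.084193
F = HK$868.23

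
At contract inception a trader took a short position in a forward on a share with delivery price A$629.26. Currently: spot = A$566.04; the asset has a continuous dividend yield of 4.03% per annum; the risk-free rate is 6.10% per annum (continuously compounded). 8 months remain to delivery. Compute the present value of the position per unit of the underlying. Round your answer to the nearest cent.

A$53.15

Current fair forward for the remaining 8 months: F = S·e^((r − q)·T), (r − q) = 0.0610 − 0.0403 = 0.0207
F = 566.04 · e^(0.0207 × 8/12) = 566.04 × 1.013896 = 573.9057
Value of long forward = (F − K)·e^(−rT) = (573.9057 − 629.26) · e^(−0.0610·8/12)
= -55.3543 × 0.960149 = -53.15
Short position value = −(long value) = A$53.15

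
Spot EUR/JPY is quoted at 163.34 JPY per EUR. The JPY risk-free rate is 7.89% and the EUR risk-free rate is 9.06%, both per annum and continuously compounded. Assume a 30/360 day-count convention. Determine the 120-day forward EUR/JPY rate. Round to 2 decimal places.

F = S·e^((r_JPY − r_EUR)T) = 163.34 · e^((0.0789 − 0.0906) × 120/360)
= 163.34 · e^-0.003900 = 163.34 × 0.996108
F = 162.70 JPY per EUR

162.70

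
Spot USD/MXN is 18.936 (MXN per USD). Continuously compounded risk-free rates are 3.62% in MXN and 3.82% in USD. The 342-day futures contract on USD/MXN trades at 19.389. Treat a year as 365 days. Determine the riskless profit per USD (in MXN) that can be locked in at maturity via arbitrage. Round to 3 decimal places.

0.488 per USD (in MXN)

Fair futures: F* = S·e^(carry·T), with carry = (r_MXN − r_USD) = 0.0362 − 0.0382 = -0.0020
F* = 18.936 · e^(-0.0020 × 342/365) = 18.936 · e^-0.001874 = 18.936 × 0.998128 = 18.9006
Market 19.389 > fair 18.9006: forward overpriced → cash-and-carry (buy spot, short the forward).
At maturity, profit = |F_mkt − F*| = |19.389 − 18.9006| = 0.488 per USD (in MXN)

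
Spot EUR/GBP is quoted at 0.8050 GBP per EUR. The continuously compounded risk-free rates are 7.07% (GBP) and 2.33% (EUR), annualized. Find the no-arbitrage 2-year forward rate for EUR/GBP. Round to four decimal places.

F = S·e^((r_GBP − r_EUR)T) = 0.8050 · e^((0.0707 − 0.0233) × 2)
= 0.8050 · e^0.094800 = 0.8050 × 1.099439
F = 0.8850 GBP per EUR

0.8850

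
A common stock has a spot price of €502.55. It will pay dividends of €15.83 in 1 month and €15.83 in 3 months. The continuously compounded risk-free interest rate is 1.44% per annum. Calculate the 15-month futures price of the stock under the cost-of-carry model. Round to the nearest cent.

€479.52

PV(dividends) I = 15.83·e^(−0.0144·1/12) + 15.83·e^(−0.0144·3/12)
I = 15.8110 + 15.7731 = 31.5841
F = (S − I)·e^(rT) = (502.55 − 31.5841) · e^(0.0144·15/12)
= 470.9659 · e^0.018000 = 470.9659 × 1.018163 = €479.52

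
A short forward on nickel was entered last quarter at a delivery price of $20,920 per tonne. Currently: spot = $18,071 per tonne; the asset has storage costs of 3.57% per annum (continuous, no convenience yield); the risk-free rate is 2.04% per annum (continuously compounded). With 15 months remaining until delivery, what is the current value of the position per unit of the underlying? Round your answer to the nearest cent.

$1497.60 per tonne

Current fair forward for the remaining 15 months: F = S·e^((r + u)·T), (r + u) = 0.0204 + 0.0357 = 0.0561
F = 18071 · e^(0.0561 × 15/12) = 18071 × 1.07264225 = 19383.7181
Value of long forward = (F − K)·e^(−rT) = (19383.7181 − 20920) · e^(−0.0204·15/12)
= -1536.2819 × 0.97482238 = -1497.60
Short position value = −(long value) = $1497.60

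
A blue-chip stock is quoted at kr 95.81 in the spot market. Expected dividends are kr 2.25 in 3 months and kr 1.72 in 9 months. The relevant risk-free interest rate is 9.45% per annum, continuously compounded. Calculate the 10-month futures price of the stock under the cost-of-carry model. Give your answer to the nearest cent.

kr 99.55

PV(dividends) I = 2.25·e^(−0.0945·3/12) + 1.72·e^(−0.0945·9/12)
I = 2.1975 + 1.6023 = 3.7998
F = (S − I)·e^(rT) = (95.81 − 3.7998) · e^(0.0945·10/12)
= 92.0102 · e^0.078750 = 92.0102 × 1.081934 = kr 99.55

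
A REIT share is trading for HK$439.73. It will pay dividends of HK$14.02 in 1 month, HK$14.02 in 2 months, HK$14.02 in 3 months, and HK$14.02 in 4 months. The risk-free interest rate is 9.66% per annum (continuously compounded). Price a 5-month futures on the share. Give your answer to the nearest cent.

PV(dividends) I = 14.02·e^(−0.0966·1/12) + 14.02·e^(−0.0966·2/12) + 14.02·e^(−0.0966·3/12) + 14.02·e^(−0.0966·4/12)
I = 13.9076 + 13.7961 + 13.6855 + 13.5757 = 54.9649
F = (S − I)·e^(rT) = (439.73 − 54.9649) · e^(0.0966·5/12)
= 384.7651 · e^0.040250 = 384.7651 × 1.041071 = HK$400.57

HK$400.57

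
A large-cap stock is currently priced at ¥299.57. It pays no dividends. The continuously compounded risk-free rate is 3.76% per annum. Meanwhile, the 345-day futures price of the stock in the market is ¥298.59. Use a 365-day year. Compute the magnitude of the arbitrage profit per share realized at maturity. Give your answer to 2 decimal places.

Fair futures: F* = S·e^(carry·T), with carry = r = 0.0376
F* = 299.57 · e^(0.0376 × 345/365) = 299.57 · e^0.035540 = 299.57 × 1.036179 = ¥310.4081
Market ¥298.59 < fair ¥310.4081: forward underpriced → reverse cash-and-carry (short spot, go long the forward).
At maturity, profit = |F_mkt − F*| = |298.59 − 310.4081| = ¥11.82 per share

¥11.82 per share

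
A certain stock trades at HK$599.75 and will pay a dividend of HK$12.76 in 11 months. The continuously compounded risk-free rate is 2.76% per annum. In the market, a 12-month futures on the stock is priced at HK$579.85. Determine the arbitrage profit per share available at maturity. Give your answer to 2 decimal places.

PV(dividends) I = 12.76·e^(−0.0276·11/12) = 12.4412
Fair futures F* = (S − I)·e^(rT) = (599.75 − 12.4412)·e^0.027600 = 587.3088 × 1.027984 = 603.7440
Market HK$579.85 < fair 603.7440: forward underpriced → reverse cash-and-carry (short the stock, invest proceeds at r, pay the dividends, go long the forward).
Profit at T = |F_mkt − F*| = |579.85 − 603.7440| = HK$23.89 per share

HK$23.89 per share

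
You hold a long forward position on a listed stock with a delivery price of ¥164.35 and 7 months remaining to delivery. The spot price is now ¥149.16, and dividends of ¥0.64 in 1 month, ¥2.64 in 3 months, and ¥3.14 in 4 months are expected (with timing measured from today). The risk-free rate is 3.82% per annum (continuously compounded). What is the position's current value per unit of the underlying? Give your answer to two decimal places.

-¥17.92

PV(remaining dividends) I = 0.64·e^(−0.0382·1/12) + 2.64·e^(−0.0382·3/12) + 3.14·e^(−0.0382·4/12) = 6.3531
Current forward F = (S − I)·e^(rT) = (149.16 − 6.3531)·e^(0.0382·7/12) = 142.8069 × 1.022533 = 146.0248
Value (long) = (F − K)·e^(−rT) = (146.0248 − 164.35) × 0.977963 = -17.9214
Value = -¥17.92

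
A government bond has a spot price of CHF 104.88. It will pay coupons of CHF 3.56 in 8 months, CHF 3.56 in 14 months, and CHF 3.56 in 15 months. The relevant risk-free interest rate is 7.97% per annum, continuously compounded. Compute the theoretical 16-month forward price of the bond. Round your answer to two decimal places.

PV(coupons) I = 3.56·e^(−0.0797·8/12) + 3.56·e^(−0.0797·14/12) + 3.56·e^(−0.0797·15/12)
I = 3.3758 + 3.2439 + 3.2224 = 9.8421
F = (S − I)·e^(rT) = (104.88 − 9.8421) · e^(0.0797·16/12)
= 95.0379 · e^0.106267 = 95.0379 × 1.112119 = CHF 105.69

CHF 105.69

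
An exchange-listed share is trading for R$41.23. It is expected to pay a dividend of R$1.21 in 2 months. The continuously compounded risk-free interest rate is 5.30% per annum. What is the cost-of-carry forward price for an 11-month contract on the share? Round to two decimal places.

R$42.02

PV(dividends) I = 1.21·e^(−0.0530·2/12)
I = 1.1994
F = (S − I)·e^(rT) = (41.23 − 1.1994) · e^(0.0530·11/12)
= 40.0306 · e^0.048583 = 40.0306 × 1.049783 = R$42.02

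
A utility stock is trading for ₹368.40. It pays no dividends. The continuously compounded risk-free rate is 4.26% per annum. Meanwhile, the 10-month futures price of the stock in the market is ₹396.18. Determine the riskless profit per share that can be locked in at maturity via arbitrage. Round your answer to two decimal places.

₹14.47 per share

Fair futures: F* = S·e^(carry·T), with carry = r = 0.0426
F* = 368.40 · e^(0.0426 × 10/12) = 368.40 · e^0.035500 = 368.40 × 1.036138 = ₹381.7132
Market ₹396.18 > fair ₹381.7132: forward overpriced → cash-and-carry (buy spot, short the forward).
At maturity, profit = |F_mkt − F*| = |396.18 − 381.7132| = ₹14.47 per share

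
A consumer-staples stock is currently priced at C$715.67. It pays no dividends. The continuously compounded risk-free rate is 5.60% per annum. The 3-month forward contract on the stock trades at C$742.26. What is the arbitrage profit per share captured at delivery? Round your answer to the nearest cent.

C$16.50 per share

Fair forward: F* = S·e^(carry·T), with carry = r = 0.0560
F* = 715.67 · e^(0.0560 × 3/12) = 715.67 · e^0.014000 = 715.67 × 1.014098 = C$725.7595
Market C$742.26 > fair C$725.7595: forward overpriced → cash-and-carry (buy spot, short the forward).
At maturity, profit = |F_mkt − F*| = |742.26 − 725.7595| = C$16.50 per share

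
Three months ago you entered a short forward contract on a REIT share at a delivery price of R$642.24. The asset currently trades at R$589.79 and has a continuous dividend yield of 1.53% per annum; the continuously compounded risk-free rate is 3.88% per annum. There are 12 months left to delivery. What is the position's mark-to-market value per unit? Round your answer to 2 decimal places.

Current fair forward for the remaining 12 months: F = S·e^((r − q)·T), (r − q) = 0.0388 − 0.0153 = 0.0235
F = 589.79 · e^(0.0235 × 12/12) = 589.79 × 1.023778 = 603.8140
Value of long forward = (F − K)·e^(−rT) = (603.8140 − 642.24) · e^(−0.0388·12/12)
= -38.4260 × 0.961943 = -36.96
Short position value = −(long value) = R$36.96

R$36.96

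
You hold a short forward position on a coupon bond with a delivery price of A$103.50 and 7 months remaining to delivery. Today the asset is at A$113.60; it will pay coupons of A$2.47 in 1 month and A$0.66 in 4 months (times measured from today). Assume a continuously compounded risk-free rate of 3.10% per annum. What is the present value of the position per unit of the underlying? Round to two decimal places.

-A$8.84

PV(remaining coupons) I = 2.47·e^(−0.0310·1/12) + 0.66·e^(−0.0310·4/12) = 3.1168
Current forward F = (S − I)·e^(rT) = (113.60 − 3.1168)·e^(0.0310·7/12) = 110.4832 × 1.018248 = 112.4993
Value (long) = (F − K)·e^(−rT) = (112.4993 − 103.50) × 0.982079 = 8.8380
Short position value = −(long value) = -A$8.84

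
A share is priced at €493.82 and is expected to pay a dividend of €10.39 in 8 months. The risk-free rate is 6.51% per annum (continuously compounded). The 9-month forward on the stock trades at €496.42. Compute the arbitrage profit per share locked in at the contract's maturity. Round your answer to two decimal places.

PV(dividends) I = 10.39·e^(−0.0651·8/12) = 9.9487
Fair forward F* = (S − I)·e^(rT) = (493.82 − 9.9487)·e^0.048825 = 483.8713 × 1.050037 = 508.0828
Market €496.42 < fair 508.0828: forward underpriced → reverse cash-and-carry (short the stock, invest proceeds at r, pay the dividends, go long the forward).
Profit at T = |F_mkt − F*| = |496.42 − 508.0828| = €11.66 per share

€11.66 per share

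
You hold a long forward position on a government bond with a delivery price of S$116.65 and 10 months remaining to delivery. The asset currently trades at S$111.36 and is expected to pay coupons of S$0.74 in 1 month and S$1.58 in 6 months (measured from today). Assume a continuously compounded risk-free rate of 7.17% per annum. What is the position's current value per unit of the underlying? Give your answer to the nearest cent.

-S$0.78

PV(remaining coupons) I = 0.74·e^(−0.0717·1/12) + 1.58·e^(−0.0717·6/12) = 2.2600
Current forward F = (S − I)·e^(rT) = (111.36 − 2.2600)·e^(0.0717·10/12) = 109.1000 × 1.061571 = 115.8174
Value (long) = (F − K)·e^(−rT) = (115.8174 − 116.65) × 0.942000 = -0.7843
Value = -S$0.78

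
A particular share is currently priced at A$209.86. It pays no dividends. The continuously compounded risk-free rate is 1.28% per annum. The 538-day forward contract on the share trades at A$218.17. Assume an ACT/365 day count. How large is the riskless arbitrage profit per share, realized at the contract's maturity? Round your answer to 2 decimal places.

A$4.31 per share

Fair forward: F* = S·e^(carry·T), with carry = r = 0.0128
F* = 209.86 · e^(0.0128 × 538/365) = 209.86 · e^0.018867 = 209.86 × 1.019046 = A$213.8570
Market A$218.17 > fair A$213.8570: forward overpriced → cash-and-carry (buy spot, short the forward).
At maturity, profit = |F_mkt − F*| = |218.17 − 213.8570| = A$4.31 per share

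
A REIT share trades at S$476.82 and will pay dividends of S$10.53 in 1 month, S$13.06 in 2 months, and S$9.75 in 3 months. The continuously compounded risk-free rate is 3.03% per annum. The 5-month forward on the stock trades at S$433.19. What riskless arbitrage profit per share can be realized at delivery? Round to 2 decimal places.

PV(dividends) I = 10.53·e^(−0.0303·1/12) + 13.06·e^(−0.0303·2/12) + 9.75·e^(−0.0303·3/12) = 33.1741
Fair forward F* = (S − I)·e^(rT) = (476.82 − 33.1741)·e^0.012625 = 443.6459 × 1.012705 = 449.2824
Market S$433.19 < fair 449.2824: forward underpriced → reverse cash-and-carry (short the stock, invest proceeds at r, pay the dividends, go long the forward).
Profit at T = |F_mkt − F*| = |433.19 − 449.2824| = S$16.09 per share

S$16.09 per share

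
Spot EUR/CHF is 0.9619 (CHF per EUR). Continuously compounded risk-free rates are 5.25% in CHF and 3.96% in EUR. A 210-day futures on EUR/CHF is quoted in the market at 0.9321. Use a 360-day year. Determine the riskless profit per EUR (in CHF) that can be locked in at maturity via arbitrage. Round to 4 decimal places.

0.0371 per EUR (in CHF)

Fair futures: F* = S·e^(carry·T), with carry = (r_CHF − r_EUR) = 0.0525 − 0.0396 = 0.0129
F* = 0.9619 · e^(0.0129 × 210/360) = 0.9619 · e^0.007525 = 0.9619 × 1.007553 = 0.9692
Market 0.9321 < fair 0.9692: forward underpriced → reverse cash-and-carry (short spot, go long the forward).
At maturity, profit = |F_mkt − F*| = |0.9321 − 0.9692| = 0.0371 per EUR (in CHF)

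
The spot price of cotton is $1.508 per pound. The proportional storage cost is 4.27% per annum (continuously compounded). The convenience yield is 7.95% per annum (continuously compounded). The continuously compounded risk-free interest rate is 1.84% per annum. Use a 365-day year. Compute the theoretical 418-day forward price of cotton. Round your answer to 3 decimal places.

$1.477 per pound

Net carry = r + u − y = 0.0184 + 0.0427 − 0.0795 = -0.0184
F = S·e^((r+u−y)T) = 1.508 · e^(-0.0184 × 418/365) = 1.508 · e^-0.021072
= 1.508 × 0.979148 = $1.477 per pound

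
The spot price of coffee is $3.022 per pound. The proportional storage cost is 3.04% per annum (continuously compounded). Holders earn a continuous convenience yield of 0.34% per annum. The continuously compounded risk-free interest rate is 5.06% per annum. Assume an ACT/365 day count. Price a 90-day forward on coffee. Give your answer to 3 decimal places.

$3.080 per pound

Net carry = r + u − y = 0.0506 + 0.0304 − 0.0034 = 0.0776
F = S·e^((r+u−y)T) = 3.022 · e^(0.0776 × 90/365) = 3.022 · e^0.019134
= 3.022 × 1.019318 = $3.080 per pound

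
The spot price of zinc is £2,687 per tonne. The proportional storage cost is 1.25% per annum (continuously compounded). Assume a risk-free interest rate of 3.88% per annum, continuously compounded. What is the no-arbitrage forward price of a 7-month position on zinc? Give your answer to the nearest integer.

£2,769 per tonne

Net carry = r + u − y = 0.0388 + 0.0125 − 0.0000 = 0.0513
F = S·e^((r+u−y)T) = 2687 · e^(0.0513 × 7/12) = 2687 · e^0.029925
= 2687 × 1.030377 = £2,769 per tonne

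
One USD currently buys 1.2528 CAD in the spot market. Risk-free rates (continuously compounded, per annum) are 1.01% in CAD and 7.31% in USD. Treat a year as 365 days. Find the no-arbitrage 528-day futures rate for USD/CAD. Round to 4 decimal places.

F = S·e^((r_CAD − r_USD)T) = 1.2528 · e^((0.0101 − 0.0731) × 528/365)
= 1.2528 · e^-0.091134 = 1.2528 × 0.912895
F = 1.1437 CAD per USD

1.1437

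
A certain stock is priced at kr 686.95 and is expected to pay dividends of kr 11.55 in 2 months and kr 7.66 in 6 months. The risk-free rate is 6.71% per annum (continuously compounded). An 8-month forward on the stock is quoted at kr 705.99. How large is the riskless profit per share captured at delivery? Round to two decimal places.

kr 7.30 per share

PV(dividends) I = 11.55·e^(−0.0671·2/12) + 7.66·e^(−0.0671·6/12) = 18.8288
Fair forward F* = (S − I)·e^(rT) = (686.95 − 18.8288)·e^0.044733 = 668.1212 × 1.045749 = 698.6871
Market kr 705.99 > fair 698.6871: forward overpriced → cash-and-carry (borrow at r, buy the stock and collect the dividends, short the forward).
Profit at T = |F_mkt − F*| = |705.99 − 698.6871| = kr 7.30 per share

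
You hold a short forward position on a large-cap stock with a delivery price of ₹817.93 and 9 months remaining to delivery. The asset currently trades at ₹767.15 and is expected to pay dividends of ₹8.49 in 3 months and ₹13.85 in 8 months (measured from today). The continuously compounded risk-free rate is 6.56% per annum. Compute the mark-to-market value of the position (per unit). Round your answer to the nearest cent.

₹33.12

PV(remaining dividends) I = 8.49·e^(−0.0656·3/12) + 13.85·e^(−0.0656·8/12) = 21.6092
Current forward F = (S − I)·e^(rT) = (767.15 − 21.6092)·e^(0.0656·9/12) = 745.5408 × 1.050430 = 783.1384
Value (long) = (F − K)·e^(−rT) = (783.1384 − 817.93) × 0.951991 = -33.1213
Short position value = −(long value) = ₹33.12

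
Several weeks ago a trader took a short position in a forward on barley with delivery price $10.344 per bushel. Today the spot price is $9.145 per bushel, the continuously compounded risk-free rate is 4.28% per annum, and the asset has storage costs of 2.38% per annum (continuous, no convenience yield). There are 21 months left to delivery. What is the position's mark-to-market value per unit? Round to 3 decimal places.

$0.064 per bushel

Current fair forward for the remaining 21 months: F = S·e^((r + u)·T), (r + u) = 0.0428 + 0.0238 = 0.0666
F = 9.145 · e^(0.0666 × 21/12) = 9.145 × 1.123614 = 10.2755
Value of long forward = (F − K)·e^(−rT) = (10.2755 − 10.344) · e^(−0.0428·21/12)
= -0.0685 × 0.927836 = -0.064
Short position value = −(long value) = $0.064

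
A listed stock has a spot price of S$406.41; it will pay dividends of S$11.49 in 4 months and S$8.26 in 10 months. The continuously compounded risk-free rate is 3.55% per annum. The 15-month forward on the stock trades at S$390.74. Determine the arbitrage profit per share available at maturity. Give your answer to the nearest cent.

PV(dividends) I = 11.49·e^(−0.0355·4/12) + 8.26·e^(−0.0355·10/12) = 19.3741
Fair forward F* = (S − I)·e^(rT) = (406.41 − 19.3741)·e^0.044375 = 387.0359 × 1.045374 = 404.5973
Market S$390.74 < fair 404.5973: forward underpriced → reverse cash-and-carry (short the stock, invest proceeds at r, pay the dividends, go long the forward).
Profit at T = |F_mkt − F*| = |390.74 − 404.5973| = S$13.86 per share

S$13.86 per share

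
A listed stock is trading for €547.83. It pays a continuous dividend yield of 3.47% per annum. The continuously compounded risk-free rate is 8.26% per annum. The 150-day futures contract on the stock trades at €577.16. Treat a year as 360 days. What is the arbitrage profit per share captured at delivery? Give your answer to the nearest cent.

€18.29 per share

Fair futures: F* = S·e^(carry·T), with carry = (r − q) = 0.0826 − 0.0347 = 0.0479
F* = 547.83 · e^(0.0479 × 150/360) = 547.83 · e^0.019958 = 547.83 × 1.020158 = €558.8732
Market €577.16 > fair €558.8732: forward overpriced → cash-and-carry (buy spot, short the forward).
At maturity, profit = |F_mkt − F*| = |577.16 − 558.8732| = €18.29 per share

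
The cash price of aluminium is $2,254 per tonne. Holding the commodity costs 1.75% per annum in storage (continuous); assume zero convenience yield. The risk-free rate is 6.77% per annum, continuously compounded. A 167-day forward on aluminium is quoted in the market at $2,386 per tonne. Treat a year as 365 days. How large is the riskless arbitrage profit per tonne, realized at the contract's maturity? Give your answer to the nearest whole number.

$42 per tonne

Fair forward: F* = S·e^(carry·T), with carry = (r + u) = 0.0677 + 0.0175 = 0.0852
F* = 2254 · e^(0.0852 × 167/365) = 2254 · e^0.038982 = 2254 × 1.039752 = $2343.6010
Market $2386 > fair $2343.6010: forward overpriced → cash-and-carry (buy spot, short the forward).
At maturity, profit = |F_mkt − F*| = |2386 − 2343.6010| = $42 per tonne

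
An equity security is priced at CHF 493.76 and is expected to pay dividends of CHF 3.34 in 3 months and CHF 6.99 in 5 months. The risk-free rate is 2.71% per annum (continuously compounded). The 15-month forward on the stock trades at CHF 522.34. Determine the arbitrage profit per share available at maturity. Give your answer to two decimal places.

CHF 22.15 per share

PV(dividends) I = 3.34·e^(−0.0271·3/12) + 6.99·e^(−0.0271·5/12) = 10.2290
Fair forward F* = (S − I)·e^(rT) = (493.76 − 10.2290)·e^0.033875 = 483.5310 × 1.034455 = 500.1911
Market CHF 522.34 > fair 500.1911: forward overpriced → cash-and-carry (borrow at r, buy the stock and collect the dividends, short the forward).
Profit at T = |F_mkt − F*| = |522.34 − 500.1911| = CHF 22.15 per share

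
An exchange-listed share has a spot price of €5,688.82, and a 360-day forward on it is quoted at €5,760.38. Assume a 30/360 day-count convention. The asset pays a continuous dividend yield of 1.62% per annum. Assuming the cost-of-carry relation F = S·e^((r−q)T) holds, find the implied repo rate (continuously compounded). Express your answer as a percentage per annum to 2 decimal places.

From F = S·e^((r−q)T): (r − q) = ln(F/S)/T
ln(5760.38/5688.82) = ln(1.012579) = 0.012501
(r − q) = 0.012501 / (360/360) = 0.012501
r = ln(F/S)/T + q = 0.012501 + 0.0162 = 0.028701
r = 2.87%

2.87%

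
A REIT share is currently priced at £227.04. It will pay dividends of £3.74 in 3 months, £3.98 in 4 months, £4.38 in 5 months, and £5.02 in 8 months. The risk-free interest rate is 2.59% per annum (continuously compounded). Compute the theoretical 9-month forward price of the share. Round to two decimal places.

PV(dividends) I = 3.74·e^(−0.0259·3/12) + 3.98·e^(−0.0259·4/12) + 4.38·e^(−0.0259·5/12) + 5.02·e^(−0.0259·8/12)
I = 3.7159 + 3.9458 + 4.3330 + 4.9341 = 16.9288
F = (S − I)·e^(rT) = (227.04 − 16.9288) · e^(0.0259·9/12)
= 210.1112 · e^0.019425 = 210.1112 × 1.019615 = £214.23

£214.23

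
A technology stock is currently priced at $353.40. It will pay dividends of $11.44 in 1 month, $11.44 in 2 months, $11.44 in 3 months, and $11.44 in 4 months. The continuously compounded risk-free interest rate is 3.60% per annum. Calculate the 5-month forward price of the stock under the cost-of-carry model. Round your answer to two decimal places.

PV(dividends) I = 11.44·e^(−0.0360·1/12) + 11.44·e^(−0.0360·2/12) + 11.44·e^(−0.0360·3/12) + 11.44·e^(−0.0360·4/12)
I = 11.4057 + 11.3716 + 11.3375 + 11.3035 = 45.4183
F = (S − I)·e^(rT) = (353.40 − 45.4183) · e^(0.0360·5/12)
= 307.9817 · e^0.015000 = 307.9817 × 1.015113 = $312.64

$312.64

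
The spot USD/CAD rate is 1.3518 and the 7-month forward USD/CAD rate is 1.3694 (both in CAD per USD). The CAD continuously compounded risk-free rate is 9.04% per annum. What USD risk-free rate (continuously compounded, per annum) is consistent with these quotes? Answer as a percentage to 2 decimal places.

6.82%

F = S·e^((r_CAD − r_USD)T) ⇒ r_USD = r_CAD − ln(F/S)/T
ln(1.3694/1.3518) = 0.012936; /(7/12) = 0.022176
r_USD = 0.0904 − 0.022176 = 0.068224
r_USD = 6.82%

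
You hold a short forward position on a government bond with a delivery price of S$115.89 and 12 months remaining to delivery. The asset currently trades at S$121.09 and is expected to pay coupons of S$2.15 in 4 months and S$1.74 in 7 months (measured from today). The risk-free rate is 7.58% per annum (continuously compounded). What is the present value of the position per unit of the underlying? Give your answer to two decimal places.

PV(remaining coupons) I = 2.15·e^(−0.0758·4/12) + 1.74·e^(−0.0758·7/12) = 3.7611
Current forward F = (S − I)·e^(rT) = (121.09 − 3.7611)·e^(0.0758·12/12) = 117.3289 × 1.078747 = 126.5682
Value (long) = (F − K)·e^(−rT) = (126.5682 − 115.89) × 0.927002 = 9.8987
Short position value = −(long value) = -S$9.90

-S$9.90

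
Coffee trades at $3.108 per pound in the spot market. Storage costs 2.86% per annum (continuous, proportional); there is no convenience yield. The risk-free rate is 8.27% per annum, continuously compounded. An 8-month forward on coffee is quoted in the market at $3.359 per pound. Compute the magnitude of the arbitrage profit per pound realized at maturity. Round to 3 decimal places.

$0.012 per pound

Fair forward: F* = S·e^(carry·T), with carry = (r + u) = 0.0827 + 0.0286 = 0.1113
F* = 3.108 · e^(0.1113 × 8/12) = 3.108 · e^0.074200 = 3.108 × 1.077022 = $3.3474
Market $3.359 > fair $3.3474: forward overpriced → cash-and-carry (buy spot, short the forward).
At maturity, profit = |F_mkt − F*| = |3.359 − 3.3474| = $0.012 per pound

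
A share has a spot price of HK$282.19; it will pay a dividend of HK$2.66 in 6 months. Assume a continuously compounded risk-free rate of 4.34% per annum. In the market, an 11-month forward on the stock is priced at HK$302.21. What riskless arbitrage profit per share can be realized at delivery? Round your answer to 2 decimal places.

HK$11.28 per share

PV(dividends) I = 2.66·e^(−0.0434·6/12) = 2.6029
Fair forward F* = (S − I)·e^(rT) = (282.19 − 2.6029)·e^0.039783 = 279.5871 × 1.040585 = 290.9341
Market HK$302.21 > fair 290.9341: forward overpriced → cash-and-carry (borrow at r, buy the stock and collect the dividends, short the forward).
Profit at T = |F_mkt − F*| = |302.21 − 290.9341| = HK$11.28 per share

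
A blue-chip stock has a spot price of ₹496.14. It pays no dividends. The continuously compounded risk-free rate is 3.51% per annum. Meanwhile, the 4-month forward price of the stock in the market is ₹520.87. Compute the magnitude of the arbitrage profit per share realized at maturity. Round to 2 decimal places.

Fair forward: F* = S·e^(carry·T), with carry = r = 0.0351
F* = 496.14 · e^(0.0351 × 4/12) = 496.14 · e^0.011700 = 496.14 × 1.011769 = ₹501.9791
Market ₹520.87 > fair ₹501.9791: forward overpriced → cash-and-carry (buy spot, short the forward).
At maturity, profit = |F_mkt − F*| = |520.87 − 501.9791| = ₹18.89 per share

₹18.89 per share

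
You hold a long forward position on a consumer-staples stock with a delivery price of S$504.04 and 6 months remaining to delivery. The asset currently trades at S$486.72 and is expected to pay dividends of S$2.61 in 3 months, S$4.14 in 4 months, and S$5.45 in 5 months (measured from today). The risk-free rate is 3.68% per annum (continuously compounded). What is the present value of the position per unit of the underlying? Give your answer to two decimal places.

PV(remaining dividends) I = 2.61·e^(−0.0368·3/12) + 4.14·e^(−0.0368·4/12) + 5.45·e^(−0.0368·5/12) = 12.0427
Current forward F = (S − I)·e^(rT) = (486.72 − 12.0427)·e^(0.0368·6/12) = 474.6773 × 1.018570 = 483.4921
Value (long) = (F − K)·e^(−rT) = (483.4921 − 504.04) × 0.981768 = -20.1733
Value = -S$20.17

-S$20.17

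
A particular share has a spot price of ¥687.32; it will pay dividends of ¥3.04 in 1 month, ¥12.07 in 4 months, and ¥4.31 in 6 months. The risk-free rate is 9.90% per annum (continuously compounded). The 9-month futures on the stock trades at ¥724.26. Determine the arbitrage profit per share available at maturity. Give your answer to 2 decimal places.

¥4.21 per share

PV(dividends) I = 3.04·e^(−0.0990·1/12) + 12.07·e^(−0.0990·4/12) + 4.31·e^(−0.0990·6/12) = 18.7951
Fair futures F* = (S − I)·e^(rT) = (687.32 − 18.7951)·e^0.074250 = 668.5249 × 1.077076 = 720.0521
Market ¥724.26 > fair 720.0521: forward overpriced → cash-and-carry (borrow at r, buy the stock and collect the dividends, short the forward).
Profit at T = |F_mkt − F*| = |724.26 − 720.0521| = ¥4.21 per share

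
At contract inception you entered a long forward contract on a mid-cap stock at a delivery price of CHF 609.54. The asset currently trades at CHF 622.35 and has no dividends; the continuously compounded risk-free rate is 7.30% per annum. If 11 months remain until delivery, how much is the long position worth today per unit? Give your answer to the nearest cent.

Current fair forward for the remaining 11 months: F = S·e^(r·T), r = 0.0730
F = 622.35 · e^(0.0730 × 11/12) = 622.35 × 1.069206 = 665.4204
Value of long forward = (F − K)·e^(−rT) = (665.4204 − 609.54) · e^(−0.0730·11/12)
= 55.8804 × 0.935273 = 52.26

CHF 52.26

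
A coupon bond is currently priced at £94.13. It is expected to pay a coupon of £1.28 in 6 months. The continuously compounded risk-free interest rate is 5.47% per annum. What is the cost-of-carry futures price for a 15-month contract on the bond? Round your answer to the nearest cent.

£99.46

PV(coupons) I = 1.28·e^(−0.0547·6/12)
I = 1.2455
F = (S − I)·e^(rT) = (94.13 − 1.2455) · e^(0.0547·15/12)
= 92.8845 · e^0.068375 = 92.8845 × 1.070767 = £99.46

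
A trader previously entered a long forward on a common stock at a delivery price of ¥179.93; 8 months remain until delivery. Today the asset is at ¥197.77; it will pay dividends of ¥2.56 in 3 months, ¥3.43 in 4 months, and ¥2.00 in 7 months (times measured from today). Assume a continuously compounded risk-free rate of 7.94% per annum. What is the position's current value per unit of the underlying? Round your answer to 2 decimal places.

PV(remaining dividends) I = 2.56·e^(−0.0794·3/12) + 3.43·e^(−0.0794·4/12) + 2.00·e^(−0.0794·7/12) = 7.7596
Current forward F = (S − I)·e^(rT) = (197.77 − 7.7596)·e^(0.0794·8/12) = 190.0104 × 1.054359 = 200.3392
Value (long) = (F − K)·e^(−rT) = (200.3392 − 179.93) × 0.948443 = 19.3570
Value = ¥19.36

¥19.36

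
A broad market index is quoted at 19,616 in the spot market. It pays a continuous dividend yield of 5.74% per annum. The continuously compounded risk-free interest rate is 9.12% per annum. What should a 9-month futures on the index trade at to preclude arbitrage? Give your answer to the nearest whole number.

F = S·e^((r − q)T) = 19616 · e^((0.0912 − 0.0574) × 9/12)
= 19616 · e^0.025350 = 19616 × 1.025674
F = 20,120

20,120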